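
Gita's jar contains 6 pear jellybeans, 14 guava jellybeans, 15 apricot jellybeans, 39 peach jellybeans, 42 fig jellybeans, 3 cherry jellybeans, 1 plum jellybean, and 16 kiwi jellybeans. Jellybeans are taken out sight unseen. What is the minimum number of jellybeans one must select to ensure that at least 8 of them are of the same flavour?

46

By the pigeonhole principle, put each drawn jellybean into a box by flavour. The largest draw with every box below 8 takes min(count, 7) from each flavour; flavours with fewer than 7 contribute all they have.
Σ min(cᵢ, 7) = 6 + 7 + 7 + 7 + 7 + 3 + 1 + 7 = 45.
Draw number 45 + 1 = 46 must push one box to 8.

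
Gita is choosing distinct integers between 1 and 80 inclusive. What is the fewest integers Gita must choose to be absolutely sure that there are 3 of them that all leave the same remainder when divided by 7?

The 7 residue classes mod 7 are the pigeonholes.
With 14 integers one could put 2 in each residue class and have no class reach 3.
The 15th integer pushes some class to 3, so 7·2 + 1 = 15.

15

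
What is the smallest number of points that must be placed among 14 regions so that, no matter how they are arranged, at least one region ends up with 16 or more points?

With 210 points one could put exactly 15 in each of the 14 regions, and no region would reach 16.
By pigeonhole, one more point must land in a region that already has 15, giving it 16.
So 14 × 15 + 1 = 211 points are required.

211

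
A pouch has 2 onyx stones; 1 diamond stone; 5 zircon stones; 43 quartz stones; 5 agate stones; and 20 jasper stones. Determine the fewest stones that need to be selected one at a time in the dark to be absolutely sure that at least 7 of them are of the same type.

26

By pigeonhole, put each drawn stone into a box by type. The largest draw with every box below 7 takes min(count, 6) from each type; types with fewer than 6 contribute all they have.
Σ min(cᵢ, 6) = 2 + 1 + 5 + 6 + 5 + 6 = 25.
Draw number 25 + 1 = 26 must push one box to 7.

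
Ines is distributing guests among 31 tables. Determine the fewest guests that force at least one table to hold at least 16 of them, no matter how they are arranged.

466

With 465 guests one could put exactly 15 in each of the 31 tables, and no table would reach 16.
One more guest must land in a table that already has 15, giving it 16.
So 31 × 15 + 1 = 466 guests are required.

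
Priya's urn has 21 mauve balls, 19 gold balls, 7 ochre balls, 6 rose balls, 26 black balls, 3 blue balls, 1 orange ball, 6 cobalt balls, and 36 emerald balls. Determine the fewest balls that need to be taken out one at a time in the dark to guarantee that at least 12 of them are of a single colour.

68

An adversary could hand out at most 11 balls per colour (5 colours run out sooner): 11 + 11 + 7 + 6 + 11 + 3 + 1 + 6 + 11 = 67 balls and still no colour has 12.
By the pigeonhole principle, one more ball lands in a colour already at 11, so 68 draws are enough and 67 are not.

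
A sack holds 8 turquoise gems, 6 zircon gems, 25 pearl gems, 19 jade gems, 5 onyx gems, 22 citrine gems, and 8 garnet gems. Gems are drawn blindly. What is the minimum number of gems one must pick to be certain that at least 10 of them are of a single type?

The 7 types are the holes; the gems drawn are the pigeons.
To avoid 10 of any one type, the worst case takes at most 9 of each type, or every gem of a type that has fewer than 9.
That gives 8 + 6 + 9 + 9 + 5 + 9 + 8 = 54 gems with no type reaching 10.
The next gem forces some type to 10, so 54 + 1 = 55.

55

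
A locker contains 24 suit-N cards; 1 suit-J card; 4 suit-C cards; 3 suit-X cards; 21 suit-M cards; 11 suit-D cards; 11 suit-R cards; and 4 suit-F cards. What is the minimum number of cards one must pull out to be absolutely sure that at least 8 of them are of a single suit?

By pigeonhole, put each drawn card into a box by suit. The largest draw with every box below 8 takes min(count, 7) from each suit; suits with fewer than 7 contribute all they have.
Σ min(cᵢ, 7) = 7 + 1 + 4 + 3 + 7 + 7 + 7 + 4 = 40.
Draw number 40 + 1 = 41 must push one box to 8.

41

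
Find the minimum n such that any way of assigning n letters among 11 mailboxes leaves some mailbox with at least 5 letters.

With 44 letters one could put exactly 4 in each of the 11 mailboxes, and no mailbox would reach 5.
Pigeonhole: one more letter must land in a mailbox that already has 4, giving it 5.
So 11 × 4 + 1 = 45 letters are required.

45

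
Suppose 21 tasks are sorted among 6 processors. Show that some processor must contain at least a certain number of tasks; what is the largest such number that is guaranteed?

By the pigeonhole principle, the 6 processors are the holes and the 21 tasks are the pigeons.
If every processor held at most 3 tasks, the total would be at most 6 × 3 = 18, which is less than 21.
So some processor holds at least ⌈21/6⌉ = 4 tasks.

4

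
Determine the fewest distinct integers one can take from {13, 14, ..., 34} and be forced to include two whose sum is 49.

A set avoiding the sum 49 can contain at most one of each pair {x, 49−x}, plus the 2 elements whose complement lies outside the range.
The integers 13, …, 24 (12 of them) are such a set: any two sum to at least 13+14 = 27 and at most 23+24 = 47 < 49.
Pigeonhole: any 13th integer completes one of the 10 pairs, so 13 choices force a sum of 49.

13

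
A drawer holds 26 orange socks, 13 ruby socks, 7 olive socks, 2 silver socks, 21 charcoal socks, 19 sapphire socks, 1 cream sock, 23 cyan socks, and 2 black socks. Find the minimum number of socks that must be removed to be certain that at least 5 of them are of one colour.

The 9 colours are the holes; the socks drawn are the pigeons.
To avoid 5 of any one colour, the worst case takes at most 4 of each colour, or every sock of a colour that has fewer than 4.
That gives 4 + 4 + 4 + 2 + 4 + 4 + 1 + 4 + 2 = 29 socks with no colour reaching 5.
The next sock forces some colour to 5, so 29 + 1 = 30.

30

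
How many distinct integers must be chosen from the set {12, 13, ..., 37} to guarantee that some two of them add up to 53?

16

Group the elements by complementary pair {x, 53−x}: {16,37}, {17,36}, {18,35}, …, giving 11 two-element pairs and 4 integers whose partner 53−x falls outside [12,37].
By the pigeonhole principle, treating each of those 15 groups as a pigeonhole, one can pick one integer per group — 15 integers — with no two summing to 53.
The 16th integer lands in an occupied pair, forcing a sum of 53.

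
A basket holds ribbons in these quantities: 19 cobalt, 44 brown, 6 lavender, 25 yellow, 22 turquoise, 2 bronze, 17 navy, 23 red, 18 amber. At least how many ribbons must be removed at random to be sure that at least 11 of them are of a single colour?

79

The 9 colours are the holes; the ribbons drawn are the pigeons.
To avoid 11 of any one colour, the worst case takes at most 10 of each colour, or every ribbon of a colour that has fewer than 10.
That gives 10 + 10 + 6 + 10 + 10 + 2 + 10 + 10 + 10 = 78 ribbons with no colour reaching 11.
The next ribbon forces some colour to 11, so 78 + 1 = 79.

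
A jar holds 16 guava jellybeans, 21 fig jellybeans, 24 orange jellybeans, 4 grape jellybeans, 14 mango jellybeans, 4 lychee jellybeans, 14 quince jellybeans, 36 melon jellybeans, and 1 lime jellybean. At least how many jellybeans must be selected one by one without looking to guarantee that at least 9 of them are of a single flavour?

58

Pigeonhole: the 9 flavours are the holes; the jellybeans drawn are the pigeons.
To avoid 9 of any one flavour, the worst case takes at most 8 of each flavour, or every jellybean of a flavour that has fewer than 8.
That gives 8 + 8 + 8 + 4 + 8 + 4 + 8 + 8 + 1 = 57 jellybeans with no flavour reaching 9.
The next jellybean forces some flavour to 9, so 57 + 1 = 58.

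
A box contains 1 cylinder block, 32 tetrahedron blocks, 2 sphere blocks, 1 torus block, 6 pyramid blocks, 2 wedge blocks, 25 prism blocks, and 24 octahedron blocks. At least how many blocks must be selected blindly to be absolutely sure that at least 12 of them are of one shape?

46

By the pigeonhole principle, the 8 shapes are the holes; the blocks drawn are the pigeons.
To avoid 12 of any one shape, the worst case takes at most 11 of each shape, or every block of a shape that has fewer than 11.
That gives 1 + 11 + 2 + 1 + 6 + 2 + 11 + 11 = 45 blocks with no shape reaching 12.
The next block forces some shape to 12, so 45 + 1 = 46.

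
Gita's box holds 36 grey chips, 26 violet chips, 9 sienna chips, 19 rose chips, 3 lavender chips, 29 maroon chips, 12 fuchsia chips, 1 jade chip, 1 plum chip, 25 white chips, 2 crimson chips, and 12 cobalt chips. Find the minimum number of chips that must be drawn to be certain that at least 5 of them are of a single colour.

40

Pigeonhole: put each drawn chip into a box by colour. The largest draw with every box below 5 takes min(count, 4) from each colour; colours with fewer than 4 contribute all they have.
Σ min(cᵢ, 4) = 4 + 4 + 4 + 4 + 3 + 4 + 4 + 1 + 1 + 4 + 2 + 4 = 39.
Draw number 39 + 1 = 40 must push one box to 5.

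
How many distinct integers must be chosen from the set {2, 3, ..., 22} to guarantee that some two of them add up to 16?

16

Group the elements by complementary pair {x, 16−x}: {2,14}, {3,13}, {4,12}, …, giving 6 two-element pairs, the single value 8 (it cannot pair with itself since the integers are distinct), and 8 integers whose partner 16−x falls outside [2,22].
By the pigeonhole principle, treating each of those 15 groups as a pigeonhole, one can pick one integer per group — 15 integers — with no two summing to 16.
The 16th integer lands in an occupied pair, forcing a sum of 16.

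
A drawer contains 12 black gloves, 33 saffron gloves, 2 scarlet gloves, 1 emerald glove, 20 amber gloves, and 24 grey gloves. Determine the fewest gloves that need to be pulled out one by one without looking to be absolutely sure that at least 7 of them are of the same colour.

By the pigeonhole principle, put each drawn glove into a box by colour. The largest draw with every box below 7 takes min(count, 6) from each colour; colours with fewer than 6 contribute all they have.
Σ min(cᵢ, 6) = 6 + 6 + 2 + 1 + 6 + 6 = 27.
Draw number 27 + 1 = 28 must push one box to 7.

28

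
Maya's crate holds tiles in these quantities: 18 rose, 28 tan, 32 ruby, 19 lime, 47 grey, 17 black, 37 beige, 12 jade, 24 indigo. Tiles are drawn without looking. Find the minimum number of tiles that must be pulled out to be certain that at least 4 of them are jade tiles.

226

In the worst case for collecting jade tiles, every non-jade tile comes out first.
There are 18 + 28 + 32 + 19 + 47 + 17 + 37 + 24 = 222 non-jade tiles altogether.
After those, each further tile must be jade, so 222 + 4 = 226 draws guarantee 4 jade tiles.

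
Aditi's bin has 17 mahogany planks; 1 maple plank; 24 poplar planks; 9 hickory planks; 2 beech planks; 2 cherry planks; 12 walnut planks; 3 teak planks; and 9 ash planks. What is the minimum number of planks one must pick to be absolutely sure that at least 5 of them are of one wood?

29

Put each drawn plank into a box by wood. The largest draw with every box below 5 takes min(count, 4) from each wood; woods with fewer than 4 contribute all they have.
Σ min(cᵢ, 4) = 4 + 1 + 4 + 4 + 2 + 2 + 4 + 3 + 4 = 28.
Draw number 28 + 1 = 29 must push one box to 5.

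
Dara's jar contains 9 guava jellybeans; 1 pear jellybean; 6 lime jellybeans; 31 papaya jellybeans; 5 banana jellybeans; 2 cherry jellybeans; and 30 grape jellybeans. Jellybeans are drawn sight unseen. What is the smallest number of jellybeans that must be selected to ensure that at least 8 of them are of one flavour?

An adversary could hand out at most 7 jellybeans per flavour (4 flavours run out sooner): 7 + 1 + 6 + 7 + 5 + 2 + 7 = 35 jellybeans and still no flavour has 8.
By pigeonhole, one more jellybean lands in a flavour already at 7, so 36 draws are enough and 35 are not.

36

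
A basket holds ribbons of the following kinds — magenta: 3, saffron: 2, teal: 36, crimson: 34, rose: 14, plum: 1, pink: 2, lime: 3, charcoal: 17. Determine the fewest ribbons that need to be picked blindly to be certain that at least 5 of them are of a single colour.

By pigeonhole, put each drawn ribbon into a box by colour. The largest draw with every box below 5 takes min(count, 4) from each colour; colours with fewer than 4 contribute all they have.
Σ min(cᵢ, 4) = 3 + 2 + 4 + 4 + 4 + 1 + 2 + 3 + 4 = 27.
Draw number 27 + 1 = 28 must push one box to 5.

28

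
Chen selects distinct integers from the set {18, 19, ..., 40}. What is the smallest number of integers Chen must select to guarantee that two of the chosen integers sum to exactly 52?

Two chosen integers sum to 52 exactly when both halves of some pair {x, 52−x} with 18 ≤ x ≤ 52−x ≤ 34 are chosen — 8 such pairs.
The remaining 7 elements (those with no distinct partner in range) can never complete a 52-sum, so the worst case takes all of them and one from each pair: 7 + 8 = 15.
The 16th integer has to be the second member of some pair, so 15 + 1 = 16.

16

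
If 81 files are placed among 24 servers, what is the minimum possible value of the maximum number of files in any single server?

4

Pigeonhole: the 24 servers are the holes and the 81 files are the pigeons.
If every server held at most 3 files, the total would be at most 24 × 3 = 72, which is less than 81.
So some server holds at least ⌈81/24⌉ = 4 files.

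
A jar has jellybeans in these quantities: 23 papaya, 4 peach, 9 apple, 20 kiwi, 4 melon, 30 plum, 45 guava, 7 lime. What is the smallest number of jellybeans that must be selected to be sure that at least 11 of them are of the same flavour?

By the pigeonhole principle, the 8 flavours are the holes; the jellybeans drawn are the pigeons.
To avoid 11 of any one flavour, the worst case takes at most 10 of each flavour, or every jellybean of a flavour that has fewer than 10.
That gives 10 + 4 + 9 + 10 + 4 + 10 + 10 + 7 = 64 jellybeans with no flavour reaching 11.
The next jellybean forces some flavour to 11, so 64 + 1 = 65.

65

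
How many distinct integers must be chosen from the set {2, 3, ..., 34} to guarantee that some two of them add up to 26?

23

A set avoiding the sum 26 can contain at most one of each pair {x, 26−x}, plus the 11 elements whose complement lies outside the range or equal to its own complement.
The integers 13, …, 34 (22 of them) are such a set: any two sum to at least 13+14 = 27 > 26.
Pigeonhole: any 23rd integer completes one of the 11 pairs, so 23 choices force a sum of 26.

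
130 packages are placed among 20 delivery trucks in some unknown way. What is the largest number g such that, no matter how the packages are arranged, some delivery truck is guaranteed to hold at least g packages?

The 20 delivery trucks are the holes and the 130 packages are the pigeons.
If every delivery truck held at most 6 packages, the total would be at most 20 × 6 = 120, which is less than 130.
So some delivery truck holds at least ⌈130/20⌉ = 7 packages.

7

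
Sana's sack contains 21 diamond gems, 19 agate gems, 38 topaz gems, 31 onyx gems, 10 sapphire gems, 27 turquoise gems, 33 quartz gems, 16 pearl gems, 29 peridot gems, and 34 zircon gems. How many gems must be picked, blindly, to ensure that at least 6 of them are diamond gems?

In the worst case for collecting diamond gems, every non-diamond gem comes out first.
There are 19 + 38 + 31 + 10 + 27 + 33 + 16 + 29 + 34 = 237 non-diamond gems altogether.
After those, each further gem must be diamond, so 237 + 6 = 243 draws guarantee 6 diamond gems.

243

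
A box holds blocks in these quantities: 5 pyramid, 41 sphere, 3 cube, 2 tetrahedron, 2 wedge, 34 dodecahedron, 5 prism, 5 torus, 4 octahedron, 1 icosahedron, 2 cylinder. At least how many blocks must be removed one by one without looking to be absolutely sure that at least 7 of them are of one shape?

An adversary could hand out at most 6 blocks per shape (9 shapes run out sooner): 5 + 6 + 3 + 2 + 2 + 6 + 5 + 5 + 4 + 1 + 2 = 41 blocks and still no shape has 7.
One more block lands in a shape already at 6, so 42 draws are enough and 41 are not.

42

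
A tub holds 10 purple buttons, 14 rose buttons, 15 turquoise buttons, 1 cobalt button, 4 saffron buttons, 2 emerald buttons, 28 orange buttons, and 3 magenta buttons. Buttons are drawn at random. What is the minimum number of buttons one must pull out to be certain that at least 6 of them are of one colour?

31

An adversary could hand out at most 5 buttons per colour (4 colours run out sooner): 5 + 5 + 5 + 1 + 4 + 2 + 5 + 3 = 30 buttons and still no colour has 6.
Pigeonhole: one more button lands in a colour already at 5, so 31 draws are enough and 30 are not.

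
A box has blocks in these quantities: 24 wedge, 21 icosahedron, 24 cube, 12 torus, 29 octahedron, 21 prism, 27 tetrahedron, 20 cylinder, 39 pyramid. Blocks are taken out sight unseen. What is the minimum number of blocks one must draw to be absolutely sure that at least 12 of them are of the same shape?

100

By the pigeonhole principle, put each drawn block into a box by shape. The largest draw with every box below 12 takes min(count, 11) from each shape.
Σ min(cᵢ, 11) = 11 + 11 + 11 + 11 + 11 + 11 + 11 + 11 + 11 = 99.
Draw number 99 + 1 = 100 must push one box to 12.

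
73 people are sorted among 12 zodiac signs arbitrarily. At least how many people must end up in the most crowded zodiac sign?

The 12 zodiac signs are the holes and the 73 people are the pigeons.
If every zodiac sign held at most 6 people, the total would be at most 12 × 6 = 72, which is less than 73.
So some zodiac sign holds at least ⌈73/12⌉ = 7 people.

7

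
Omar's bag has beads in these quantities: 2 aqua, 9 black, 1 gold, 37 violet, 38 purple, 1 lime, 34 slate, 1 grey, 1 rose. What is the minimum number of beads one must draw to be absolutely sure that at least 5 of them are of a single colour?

23

Put each drawn bead into a box by colour. The largest draw with every box below 5 takes min(count, 4) from each colour; colours with fewer than 4 contribute all they have.
Σ min(cᵢ, 4) = 2 + 4 + 1 + 4 + 4 + 1 + 4 + 1 + 1 = 22.
Draw number 22 + 1 = 23 must push one box to 5.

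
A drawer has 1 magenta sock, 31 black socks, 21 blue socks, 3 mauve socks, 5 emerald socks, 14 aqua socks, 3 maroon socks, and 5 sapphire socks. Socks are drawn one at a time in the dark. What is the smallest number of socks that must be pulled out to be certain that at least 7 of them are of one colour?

36

An adversary could hand out at most 6 socks per colour (5 colours run out sooner): 1 + 6 + 6 + 3 + 5 + 6 + 3 + 5 = 35 socks and still no colour has 7.
One more sock lands in a colour already at 6, so 36 draws are enough and 35 are not.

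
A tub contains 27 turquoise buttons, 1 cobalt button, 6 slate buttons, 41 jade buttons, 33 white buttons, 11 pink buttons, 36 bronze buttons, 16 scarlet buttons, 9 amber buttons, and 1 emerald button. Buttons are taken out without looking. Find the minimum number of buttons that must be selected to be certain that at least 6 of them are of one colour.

Put each drawn button into a box by colour. The largest draw with every box below 6 takes min(count, 5) from each colour; colours with fewer than 5 contribute all they have.
Σ min(cᵢ, 5) = 5 + 1 + 5 + 5 + 5 + 5 + 5 + 5 + 5 + 1 = 42.
Draw number 42 + 1 = 43 must push one box to 6.

43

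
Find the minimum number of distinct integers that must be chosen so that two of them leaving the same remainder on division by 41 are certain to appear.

By the pigeonhole principle, the 41 residue classes mod 41 are the pigeonholes.
With 41 integers one could put 1 in each residue class and have no class reach 2.
The 42nd integer pushes some class to 2, so 41·1 + 1 = 42.

42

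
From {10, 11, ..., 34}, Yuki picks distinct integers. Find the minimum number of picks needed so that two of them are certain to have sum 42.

15

Two chosen integers sum to 42 exactly when both halves of some pair {x, 42−x} with 10 ≤ x ≤ 42−x ≤ 32 are chosen — 11 such pairs.
The remaining 3 elements (those with no distinct partner in range) can never complete a 42-sum, so the worst case takes all of them and one from each pair: 3 + 11 = 14.
By pigeonhole, the 15th integer has to be the second member of some pair, so 14 + 1 = 15.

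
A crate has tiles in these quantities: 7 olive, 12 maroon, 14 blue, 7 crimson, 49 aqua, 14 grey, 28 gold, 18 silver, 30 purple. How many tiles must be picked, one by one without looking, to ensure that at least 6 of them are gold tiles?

157

In the worst case for collecting gold tiles, every non-gold tile comes out first.
There are 7 + 12 + 14 + 7 + 49 + 14 + 18 + 30 = 151 non-gold tiles altogether.
After those, each further tile must be gold, so 151 + 6 = 157 draws guarantee 6 gold tiles.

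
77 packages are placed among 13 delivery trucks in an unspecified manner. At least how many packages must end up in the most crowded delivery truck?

6

The 13 delivery trucks are the holes and the 77 packages are the pigeons.
If every delivery truck held at most 5 packages, the total would be at most 13 × 5 = 65, which is less than 77.
So some delivery truck holds at least ⌈77/13⌉ = 6 packages.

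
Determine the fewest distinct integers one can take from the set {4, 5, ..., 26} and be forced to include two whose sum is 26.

A set avoiding the sum 26 can contain at most one of each pair {x, 26−x}, plus the 5 elements whose complement lies outside the range or equal to its own complement.
The integers 13, …, 26 (14 of them) are such a set: any two sum to at least 13+14 = 27 > 26.
Any 15th integer completes one of the 9 pairs, so 15 choices force a sum of 26.

15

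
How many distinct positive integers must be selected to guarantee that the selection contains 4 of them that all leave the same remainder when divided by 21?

64

Pigeonhole: the 21 residue classes mod 21 are the pigeonholes.
With 63 integers one could put 3 in each residue class and have no class reach 4.
The 64th integer pushes some class to 4, so 21·3 + 1 = 64.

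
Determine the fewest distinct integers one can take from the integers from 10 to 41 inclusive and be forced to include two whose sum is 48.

A set avoiding the sum 48 can contain at most one of each pair {x, 48−x}, plus the 4 elements whose complement lies outside the range or equal to its own complement.
The integers 24, …, 41 (18 of them) are such a set: any two sum to at least 24+25 = 49 > 48.
Pigeonhole: any 19th integer completes one of the 14 pairs, so 19 choices force a sum of 48.

19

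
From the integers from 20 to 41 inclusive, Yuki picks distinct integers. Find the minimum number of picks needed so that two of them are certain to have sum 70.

17

Group the elements by complementary pair {x, 70−x}: {29,41}, {30,40}, {31,39}, …, giving 6 two-element pairs; the single value 35 (it cannot pair with itself since the integers are distinct); and 9 integers whose partner 70−x falls outside [20,41].
Treating each of those 16 groups as a pigeonhole, one can pick one integer per group — 16 integers — with no two summing to 70.
The 17th integer lands in an occupied pair, forcing a sum of 70.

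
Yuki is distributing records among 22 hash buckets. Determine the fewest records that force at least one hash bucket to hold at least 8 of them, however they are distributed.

With 154 records one could put exactly 7 in each of the 22 hash buckets, and no hash bucket would reach 8.
By pigeonhole, one more record must land in a hash bucket that already has 7, giving it 8.
So 22 × 7 + 1 = 155 records are required.

155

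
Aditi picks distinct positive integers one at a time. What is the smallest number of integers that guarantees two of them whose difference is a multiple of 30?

31

Integers whose pairwise differences are multiples of 30 are exactly those sharing a remainder mod 30. Pigeonhole: the 30 residue classes mod 30 are the pigeonholes.
With 30 integers one could put 1 in each residue class and have no class reach 2.
The 31st integer pushes some class to 2, so 30·1 + 1 = 31.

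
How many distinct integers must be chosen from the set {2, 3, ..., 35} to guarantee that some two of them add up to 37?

18

A set avoiding the sum 37 can contain at most one of each pair {x, 37−x}.
The integers 19, …, 35 (17 of them) are such a set: any two sum to at least 19+20 = 39 > 37.
By the pigeonhole principle, any 18th integer completes one of the 17 pairs, so 18 choices force a sum of 37.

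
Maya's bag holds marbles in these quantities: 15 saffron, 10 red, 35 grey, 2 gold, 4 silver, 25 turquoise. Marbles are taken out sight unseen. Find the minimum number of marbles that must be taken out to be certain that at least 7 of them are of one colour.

31

By pigeonhole, put each drawn marble into a box by colour. The largest draw with every box below 7 takes min(count, 6) from each colour; colours with fewer than 6 contribute all they have.
Σ min(cᵢ, 6) = 6 + 6 + 6 + 2 + 4 + 6 = 30.
Draw number 30 + 1 = 31 must push one box to 7.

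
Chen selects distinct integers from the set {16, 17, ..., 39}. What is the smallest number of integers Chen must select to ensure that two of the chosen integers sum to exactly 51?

A set avoiding the sum 51 can contain at most one of each pair {x, 51−x}, plus the 4 elements whose complement lies outside the range.
The integers 26, …, 39 (14 of them) are such a set: any two sum to at least 26+27 = 53 > 51.
Any 15th integer completes one of the 10 pairs, so 15 choices force a sum of 51.

15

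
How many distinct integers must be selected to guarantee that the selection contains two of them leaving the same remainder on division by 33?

34

The 33 residue classes mod 33 are the pigeonholes.
With 33 integers one could put 1 in each residue class and have no class reach 2.
The 34th integer pushes some class to 2, so 33·1 + 1 = 34.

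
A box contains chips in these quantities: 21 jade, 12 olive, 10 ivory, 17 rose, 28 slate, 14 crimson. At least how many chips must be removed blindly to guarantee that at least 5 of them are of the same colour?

An adversary could hand out at most 4 chips per colour: 4 + 4 + 4 + 4 + 4 + 4 = 24 chips and still no colour has 5.
By pigeonhole, one more chip lands in a colour already at 4, so 25 draws are enough and 24 are not.

25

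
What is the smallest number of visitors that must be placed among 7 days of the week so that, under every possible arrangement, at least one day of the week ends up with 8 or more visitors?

50

With 49 visitors one could put exactly 7 in each of the 7 days of the week, and no day of the week would reach 8.
Pigeonhole: one more visitor must land in a day of the week that already has 7, giving it 8.
So 7 × 7 + 1 = 50 visitors are required.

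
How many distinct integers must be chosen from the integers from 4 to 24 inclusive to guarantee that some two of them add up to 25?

13

Group the elements by complementary pair {x, 25−x}: {4,21}, {5,20}, {6,19}, …, giving 9 two-element pairs and 3 integers whose partner 25−x falls outside [4,24].
Pigeonhole: treating each of those 12 groups as a pigeonhole, one can pick one integer per group — 12 integers — with no two summing to 25.
The 13th integer lands in an occupied pair, forcing a sum of 25.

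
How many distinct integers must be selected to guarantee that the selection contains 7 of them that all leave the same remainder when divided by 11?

Pigeonhole: the 11 residue classes mod 11 are the pigeonholes.
With 66 integers one could put 6 in each residue class and have no class reach 7.
The 67th integer pushes some class to 7, so 11·6 + 1 = 67.

67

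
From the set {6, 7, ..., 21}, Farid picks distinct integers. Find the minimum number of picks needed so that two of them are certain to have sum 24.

11

Two chosen integers sum to 24 exactly when both halves of some pair {x, 24−x} with 6 ≤ x ≤ 24−x ≤ 18 are chosen — 6 such pairs.
The remaining 4 elements (those with no distinct partner in range) can never complete a 24-sum, so the worst case takes all of them and one from each pair: 4 + 6 = 10.
The 11th integer has to be the second member of some pair, so 10 + 1 = 11.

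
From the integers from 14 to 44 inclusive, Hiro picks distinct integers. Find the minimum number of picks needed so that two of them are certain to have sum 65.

20

Two chosen integers sum to 65 exactly when both halves of some pair {x, 65−x} with 21 ≤ x ≤ 65−x ≤ 44 are chosen — 12 such pairs.
The remaining 7 elements (those with no distinct partner in range) can never complete a 65-sum, so the worst case takes all of them and one from each pair: 7 + 12 = 19.
The 20th integer has to be the second member of some pair, so 19 + 1 = 20.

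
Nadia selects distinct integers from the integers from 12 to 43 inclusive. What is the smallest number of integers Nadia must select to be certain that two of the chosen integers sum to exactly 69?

24

Group the elements by complementary pair {x, 69−x}: {26,43}, {27,42}, {28,41}, …, giving 9 two-element pairs and 14 integers whose partner 69−x falls outside [12,43].
Treating each of those 23 groups as a pigeonhole, one can pick one integer per group — 23 integers — with no two summing to 69.
The 24th integer lands in an occupied pair, forcing a sum of 69.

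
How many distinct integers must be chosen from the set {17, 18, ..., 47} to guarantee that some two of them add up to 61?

Group the elements by complementary pair {x, 61−x}: {17,44}, {18,43}, {19,42}, …, giving 14 two-element pairs and 3 integers whose partner 61−x falls outside [17,47].
Treating each of those 17 groups as a pigeonhole, one can pick one integer per group — 17 integers — with no two summing to 61.
The 18th integer lands in an occupied pair, forcing a sum of 61.

18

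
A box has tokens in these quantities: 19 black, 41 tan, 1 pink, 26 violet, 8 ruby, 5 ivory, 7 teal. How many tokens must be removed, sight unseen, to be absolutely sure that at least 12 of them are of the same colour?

55

By pigeonhole, put each drawn token into a box by colour. The largest draw with every box below 12 takes min(count, 11) from each colour; colours with fewer than 11 contribute all they have.
Σ min(cᵢ, 11) = 11 + 11 + 1 + 11 + 8 + 5 + 7 = 54.
Draw number 54 + 1 = 55 must push one box to 12.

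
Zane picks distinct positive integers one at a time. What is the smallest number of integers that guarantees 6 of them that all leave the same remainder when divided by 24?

121

By pigeonhole, the 24 residue classes mod 24 are the pigeonholes.
With 120 integers one could put 5 in each residue class and have no class reach 6.
The 121st integer pushes some class to 6, so 24·5 + 1 = 121.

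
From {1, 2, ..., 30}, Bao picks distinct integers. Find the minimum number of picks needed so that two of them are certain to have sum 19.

Group the elements by complementary pair {x, 19−x}: {1,18}, {2,17}, {3,16}, …, giving 9 two-element pairs and 12 integers whose partner 19−x falls outside [1,30].
Treating each of those 21 groups as a pigeonhole, one can pick one integer per group — 21 integers — with no two summing to 19.
The 22nd integer lands in an occupied pair, forcing a sum of 19.

22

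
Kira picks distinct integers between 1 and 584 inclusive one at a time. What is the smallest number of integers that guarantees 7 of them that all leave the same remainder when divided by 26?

157

The 26 residue classes mod 26 are the pigeonholes.
With 156 integers one could put 6 in each residue class and have no class reach 7.
The 157th integer pushes some class to 7, so 26·6 + 1 = 157.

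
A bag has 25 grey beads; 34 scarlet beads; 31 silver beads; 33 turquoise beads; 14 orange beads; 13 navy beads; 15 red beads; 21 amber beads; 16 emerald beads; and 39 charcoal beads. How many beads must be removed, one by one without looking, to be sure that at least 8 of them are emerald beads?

In the worst case for collecting emerald beads, every non-emerald bead comes out first.
There are 25 + 34 + 31 + 33 + 14 + 13 + 15 + 21 + 39 = 225 non-emerald beads altogether.
After those, each further bead must be emerald, so 225 + 8 = 233 draws guarantee 8 emerald beads.

233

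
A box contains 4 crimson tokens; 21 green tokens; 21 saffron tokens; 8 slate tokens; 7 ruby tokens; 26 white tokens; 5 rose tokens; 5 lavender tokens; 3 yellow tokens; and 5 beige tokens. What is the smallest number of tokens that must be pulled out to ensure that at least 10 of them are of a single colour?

The 10 colours are the holes; the tokens drawn are the pigeons.
To avoid 10 of any one colour, the worst case takes at most 9 of each colour, or every token of a colour that has fewer than 9.
That gives 4 + 9 + 9 + 8 + 7 + 9 + 5 + 5 + 3 + 5 = 64 tokens with no colour reaching 10.
The next token forces some colour to 10, so 64 + 1 = 65.

65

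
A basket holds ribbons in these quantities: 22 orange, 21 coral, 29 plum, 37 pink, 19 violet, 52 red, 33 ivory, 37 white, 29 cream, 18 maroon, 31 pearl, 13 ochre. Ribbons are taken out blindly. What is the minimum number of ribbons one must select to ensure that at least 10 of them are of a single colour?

By the pigeonhole principle, put each drawn ribbon into a box by colour. The largest draw with every box below 10 takes min(count, 9) from each colour.
Σ min(cᵢ, 9) = 9 + 9 + 9 + 9 + 9 + 9 + 9 + 9 + 9 + 9 + 9 + 9 = 108.
Draw number 108 + 1 = 109 must push one box to 10.

109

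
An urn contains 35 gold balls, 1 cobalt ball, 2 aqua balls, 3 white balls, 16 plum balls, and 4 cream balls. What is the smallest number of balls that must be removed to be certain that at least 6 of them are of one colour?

Put each drawn ball into a box by colour. The largest draw with every box below 6 takes min(count, 5) from each colour; colours with fewer than 5 contribute all they have.
Σ min(cᵢ, 5) = 5 + 1 + 2 + 3 + 5 + 4 = 20.
Draw number 20 + 1 = 21 must push one box to 6.

21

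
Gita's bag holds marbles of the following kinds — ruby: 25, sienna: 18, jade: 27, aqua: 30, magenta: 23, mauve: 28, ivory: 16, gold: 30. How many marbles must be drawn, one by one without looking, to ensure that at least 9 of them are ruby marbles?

181

In the worst case for collecting ruby marbles, every non-ruby marble comes out first.
There are 18 + 27 + 30 + 23 + 28 + 16 + 30 = 172 non-ruby marbles altogether.
After those, each further marble must be ruby, so 172 + 9 = 181 draws guarantee 9 ruby marbles.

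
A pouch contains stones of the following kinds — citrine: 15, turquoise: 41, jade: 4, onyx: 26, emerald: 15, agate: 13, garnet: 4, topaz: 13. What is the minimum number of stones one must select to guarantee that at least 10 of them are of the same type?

63

An adversary could hand out at most 9 stones per type (jade, garnet run out sooner): 9 + 9 + 4 + 9 + 9 + 9 + 4 + 9 = 62 stones and still no type has 10.
One more stone lands in a type already at 9, so 63 draws are enough and 62 are not.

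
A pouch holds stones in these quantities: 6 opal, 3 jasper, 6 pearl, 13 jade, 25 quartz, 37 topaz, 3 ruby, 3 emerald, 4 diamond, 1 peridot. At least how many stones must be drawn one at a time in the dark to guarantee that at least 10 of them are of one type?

By the pigeonhole principle, put each drawn stone into a box by type. The largest draw with every box below 10 takes min(count, 9) from each type; types with fewer than 9 contribute all they have.
Σ min(cᵢ, 9) = 6 + 3 + 6 + 9 + 9 + 9 + 3 + 3 + 4 + 1 = 53.
Draw number 53 + 1 = 54 must push one box to 10.

54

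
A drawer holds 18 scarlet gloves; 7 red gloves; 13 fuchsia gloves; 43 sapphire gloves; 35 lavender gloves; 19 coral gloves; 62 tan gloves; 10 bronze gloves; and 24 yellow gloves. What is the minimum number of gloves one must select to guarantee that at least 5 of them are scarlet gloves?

In the worst case for collecting scarlet gloves, every non-scarlet glove comes out first.
There are 7 + 13 + 43 + 35 + 19 + 62 + 10 + 24 = 213 non-scarlet gloves altogether.
After those, each further glove must be scarlet, so 213 + 5 = 218 draws guarantee 5 scarlet gloves.

218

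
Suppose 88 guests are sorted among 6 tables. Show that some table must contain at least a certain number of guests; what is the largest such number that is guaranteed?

By pigeonhole, the 6 tables are the holes and the 88 guests are the pigeons.
If every table held at most 14 guests, the total would be at most 6 × 14 = 84, which is less than 88.
So some table holds at least ⌈88/6⌉ = 15 guests.

15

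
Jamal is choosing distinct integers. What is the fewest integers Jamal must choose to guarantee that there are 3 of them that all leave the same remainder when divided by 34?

69

By pigeonhole, the 34 residue classes mod 34 are the pigeonholes.
With 68 integers one could put 2 in each residue class and have no class reach 3.
The 69th integer pushes some class to 3, so 34·2 + 1 = 69.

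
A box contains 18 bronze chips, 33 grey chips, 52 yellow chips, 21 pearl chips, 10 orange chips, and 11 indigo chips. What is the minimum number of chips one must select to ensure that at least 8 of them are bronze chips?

In the worst case for collecting bronze chips, every non-bronze chip comes out first.
There are 33 + 52 + 21 + 10 + 11 = 127 non-bronze chips altogether.
After those, each further chip must be bronze, so 127 + 8 = 135 draws guarantee 8 bronze chips.

135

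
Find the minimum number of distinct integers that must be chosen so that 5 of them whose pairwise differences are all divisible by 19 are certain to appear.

77

Integers whose pairwise differences are multiples of 19 are exactly those sharing a remainder mod 19. By pigeonhole, the 19 residue classes mod 19 are the pigeonholes.
With 76 integers one could put 4 in each residue class and have no class reach 5.
The 77th integer pushes some class to 5, so 19·4 + 1 = 77.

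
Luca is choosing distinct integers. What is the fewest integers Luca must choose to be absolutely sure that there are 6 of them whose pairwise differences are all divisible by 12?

61

Integers whose pairwise differences are multiples of 12 are exactly those sharing a remainder mod 12. By the pigeonhole principle, the 12 residue classes mod 12 are the pigeonholes.
With 60 integers one could put 5 in each residue class and have no class reach 6.
The 61st integer pushes some class to 6, so 12·5 + 1 = 61.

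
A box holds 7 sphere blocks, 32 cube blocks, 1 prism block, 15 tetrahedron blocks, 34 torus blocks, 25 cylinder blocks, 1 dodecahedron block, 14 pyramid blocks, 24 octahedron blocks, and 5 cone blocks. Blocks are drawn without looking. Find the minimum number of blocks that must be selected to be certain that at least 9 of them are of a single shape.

63

An adversary could hand out at most 8 blocks per shape (4 shapes run out sooner): 7 + 8 + 1 + 8 + 8 + 8 + 1 + 8 + 8 + 5 = 62 blocks and still no shape has 9.
By pigeonhole, one more block lands in a shape already at 8, so 63 draws are enough and 62 are not.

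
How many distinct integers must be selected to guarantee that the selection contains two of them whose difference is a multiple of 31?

32

Integers whose pairwise differences are multiples of 31 are exactly those sharing a remainder mod 31. The 31 residue classes mod 31 are the pigeonholes.
With 31 integers one could put 1 in each residue class and have no class reach 2.
The 32nd integer pushes some class to 2, so 31·1 + 1 = 32.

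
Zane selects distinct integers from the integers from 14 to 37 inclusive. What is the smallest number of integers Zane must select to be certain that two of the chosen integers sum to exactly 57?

A set avoiding the sum 57 can contain at most one of each pair {x, 57−x}, plus the 6 elements whose complement lies outside the range.
The integers 14, …, 28 (15 of them) are such a set: any two sum to at least 14+15 = 29 and at most 27+28 = 55 < 57.
Any 16th integer completes one of the 9 pairs, so 16 choices force a sum of 57.

16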